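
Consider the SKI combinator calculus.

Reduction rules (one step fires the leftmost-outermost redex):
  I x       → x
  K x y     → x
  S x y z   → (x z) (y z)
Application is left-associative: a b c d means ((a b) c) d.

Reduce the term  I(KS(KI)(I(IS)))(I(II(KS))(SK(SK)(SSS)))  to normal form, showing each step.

Answer: normal form = SSS  (in 8 steps)

Derivation:
  start: I(KS(KI)(I(IS)))(I(II(KS))(SK(SK)(SSS)))
  step 1: KS(KI)(I(IS))(I(II(KS))(SK(SK)(SSS)))
  step 2: S(I(IS))(I(II(KS))(SK(SK)(SSS)))
  step 3: S(IS)(I(II(KS))(SK(SK)(SSS)))
  step 4: SS(I(II(KS))(SK(SK)(SSS)))
  step 5: SS(II(KS)(SK(SK)(SSS)))
  step 6: SS(I(KS)(SK(SK)(SSS)))
  step 7: SS(KS(SK(SK)(SSS)))
  step 8: SSS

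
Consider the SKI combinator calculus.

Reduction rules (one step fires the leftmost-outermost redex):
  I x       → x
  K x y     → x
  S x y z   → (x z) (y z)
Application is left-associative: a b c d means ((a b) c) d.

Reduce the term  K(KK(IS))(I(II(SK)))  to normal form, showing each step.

  start: K(KK(IS))(I(II(SK)))
  [1] KK(IS)
  [2] K

Answer: normal form = K  (in 2 steps)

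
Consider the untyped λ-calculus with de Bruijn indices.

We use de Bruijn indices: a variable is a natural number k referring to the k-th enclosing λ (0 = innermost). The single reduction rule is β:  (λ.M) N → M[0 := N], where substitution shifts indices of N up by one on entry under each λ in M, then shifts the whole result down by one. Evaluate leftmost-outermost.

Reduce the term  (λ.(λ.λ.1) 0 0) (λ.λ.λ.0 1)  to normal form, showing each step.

Answer: normal form = λ.λ.λ.0 1  (in 3 steps)

Working:
  start: (λ.(λ.λ.1) 0 0) (λ.λ.λ.0 1)
  →1  (λ.λ.1) (λ.λ.λ.0 1) (λ.λ.λ.0 1)
  →2  (λ.λ.λ.λ.0 1) (λ.λ.λ.0 1)
  →3  λ.λ.λ.0 1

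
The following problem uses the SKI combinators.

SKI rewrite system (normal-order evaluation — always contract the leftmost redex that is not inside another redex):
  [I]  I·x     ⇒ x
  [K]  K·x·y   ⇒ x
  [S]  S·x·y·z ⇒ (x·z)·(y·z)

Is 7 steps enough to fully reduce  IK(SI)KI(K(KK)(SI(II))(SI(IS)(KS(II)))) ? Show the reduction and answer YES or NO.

  start: IK(SI)KI(K(KK)(SI(II))(SI(IS)(KS(II))))
  step 1: K(SI)KI(K(KK)(SI(II))(SI(IS)(KS(II))))
  step 2: SII(K(KK)(SI(II))(SI(IS)(KS(II))))
  step 3: I(K(KK)(SI(II))(SI(IS)(KS(II))))(I(K(KK)(SI(II))(SI(IS)(KS(II)))))
  step 4: K(KK)(SI(II))(SI(IS)(KS(II)))(I(K(KK)(SI(II))(SI(IS)(KS(II)))))
  step 5: KK(SI(IS)(KS(II)))(I(K(KK)(SI(II))(SI(IS)(KS(II)))))
  step 6: K(I(K(KK)(SI(II))(SI(IS)(KS(II)))))
  step 7: K(K(KK)(SI(II))(SI(IS)(KS(II))))

Answer: NO — after 7 steps the term is K(K(KK)(SI(II))(SI(IS)(KS(II)))), not yet normal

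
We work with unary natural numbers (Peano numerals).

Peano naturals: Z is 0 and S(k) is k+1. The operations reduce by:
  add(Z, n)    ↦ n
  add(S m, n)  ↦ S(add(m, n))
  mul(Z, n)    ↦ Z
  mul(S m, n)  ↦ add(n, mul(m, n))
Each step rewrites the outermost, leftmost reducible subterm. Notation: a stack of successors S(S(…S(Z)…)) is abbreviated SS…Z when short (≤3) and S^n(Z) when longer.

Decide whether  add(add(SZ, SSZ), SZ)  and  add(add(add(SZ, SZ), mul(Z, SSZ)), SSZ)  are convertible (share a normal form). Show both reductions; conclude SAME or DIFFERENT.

Term A:
  start: add(add(SZ, SSZ), SZ)
  step 1: add(S(add(Z, SSZ)), SZ)
  step 2: S(add(add(Z, SSZ), SZ))
  step 3: S(add(SSZ, SZ))
  step 4: S(S(add(SZ, SZ)))
  step 5: S(S(S(add(Z, SZ))))
  step 6: S^4(Z)

Term B:
  start: add(add(add(SZ, SZ), mul(Z, SSZ)), SSZ)
  step 1: add(add(S(add(Z, SZ)), mul(Z, SSZ)), SSZ)
  step 2: add(S(add(add(Z, SZ), mul(Z, SSZ))), SSZ)
  step 3: S(add(add(add(Z, SZ), mul(Z, SSZ)), SSZ))
  step 4: S(add(add(SZ, mul(Z, SSZ)), SSZ))
  step 5: S(add(S(add(Z, mul(Z, SSZ))), SSZ))
  step 6: S(S(add(add(Z, mul(Z, SSZ)), SSZ)))
  step 7: S(S(add(mul(Z, SSZ), SSZ)))
  step 8: S(S(add(Z, SSZ)))
  step 9: S^4(Z)

Answer: SAME — A ⇓ S^4(Z), B ⇓ S^4(Z)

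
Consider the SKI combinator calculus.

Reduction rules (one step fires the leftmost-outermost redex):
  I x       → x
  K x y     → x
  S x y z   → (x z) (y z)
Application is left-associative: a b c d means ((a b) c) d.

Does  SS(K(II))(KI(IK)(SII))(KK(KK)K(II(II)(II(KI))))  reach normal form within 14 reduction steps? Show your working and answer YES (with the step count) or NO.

  start: SS(K(II))(KI(IK)(SII))(KK(KK)K(II(II)(II(KI))))
  [1] S(KI(IK)(SII))(K(II)(KI(IK)(SII)))(KK(KK)K(II(II)(II(KI))))
  [2] KI(IK)(SII)(KK(KK)K(II(II)(II(KI))))(K(II)(KI(IK)(SII))(KK(KK)K(II(II)(II(KI)))))
  [3] I(SII)(KK(KK)K(II(II)(II(KI))))(K(II)(KI(IK)(SII))(KK(KK)K(II(II)(II(KI)))))
  [4] SII(KK(KK)K(II(II)(II(KI))))(K(II)(KI(IK)(SII))(KK(KK)K(II(II)(II(KI)))))
  [5] I(KK(KK)K(II(II)(II(KI))))(I(KK(KK)K(II(II)(II(KI)))))(K(II)(KI(IK)(SII))(KK(KK)K(II(II)(II(KI)))))
  [6] KK(KK)K(II(II)(II(KI)))(I(KK(KK)K(II(II)(II(KI)))))(K(II)(KI(IK)(SII))(KK(KK)K(II(II)(II(KI)))))
  [7] KK(II(II)(II(KI)))(I(KK(KK)K(II(II)(II(KI)))))(K(II)(KI(IK)(SII))(KK(KK)K(II(II)(II(KI)))))
  [8] K(I(KK(KK)K(II(II)(II(KI)))))(K(II)(KI(IK)(SII))(KK(KK)K(II(II)(II(KI)))))
  [9] I(KK(KK)K(II(II)(II(KI))))
  [10] KK(KK)K(II(II)(II(KI)))
  [11] KK(II(II)(II(KI)))
  [12] K

Answer: YES — reaches normal form K in 12 ≤ 14 steps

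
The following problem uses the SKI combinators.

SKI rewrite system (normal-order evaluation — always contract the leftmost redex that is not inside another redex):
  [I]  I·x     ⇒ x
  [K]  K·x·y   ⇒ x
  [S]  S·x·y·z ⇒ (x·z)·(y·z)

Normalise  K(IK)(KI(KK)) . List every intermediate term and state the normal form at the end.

Answer: normal form = K  (in 2 steps)

Reduction:
  start: K(IK)(KI(KK))
  →1  IK
  →2  K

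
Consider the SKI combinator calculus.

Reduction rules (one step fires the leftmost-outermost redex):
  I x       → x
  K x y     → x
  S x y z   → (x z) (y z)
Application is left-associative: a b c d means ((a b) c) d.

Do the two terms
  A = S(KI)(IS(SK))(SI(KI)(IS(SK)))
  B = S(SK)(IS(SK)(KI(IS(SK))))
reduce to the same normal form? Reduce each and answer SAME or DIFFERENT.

Answer: SAME — A ⇓ S(SK)(S(SK)I), B ⇓ S(SK)(S(SK)I)

Working:
Term A:
  start: S(KI)(IS(SK))(SI(KI)(IS(SK)))
  step 1: KI(SI(KI)(IS(SK)))(IS(SK)(SI(KI)(IS(SK))))
  step 2: I(IS(SK)(SI(KI)(IS(SK))))
  step 3: IS(SK)(SI(KI)(IS(SK)))
  step 4: S(SK)(SI(KI)(IS(SK)))
  step 5: S(SK)(I(IS(SK))(KI(IS(SK))))
  step 6: S(SK)(IS(SK)(KI(IS(SK))))
  step 7: S(SK)(S(SK)(KI(IS(SK))))
  step 8: S(SK)(S(SK)I)

Term B:
  start: S(SK)(IS(SK)(KI(IS(SK))))
  step 1: S(SK)(S(SK)(KI(IS(SK))))
  step 2: S(SK)(S(SK)I)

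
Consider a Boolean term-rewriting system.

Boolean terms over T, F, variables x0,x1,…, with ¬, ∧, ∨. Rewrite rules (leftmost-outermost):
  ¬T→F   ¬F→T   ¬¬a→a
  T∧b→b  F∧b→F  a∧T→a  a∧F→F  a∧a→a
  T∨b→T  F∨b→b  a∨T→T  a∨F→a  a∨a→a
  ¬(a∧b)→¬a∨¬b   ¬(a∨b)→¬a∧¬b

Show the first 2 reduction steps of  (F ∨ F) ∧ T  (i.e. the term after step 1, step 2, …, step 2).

Answer: after 2 steps: F

Reduction:
  start: (F ∨ F) ∧ T
  [1] F ∨ F
  [2] F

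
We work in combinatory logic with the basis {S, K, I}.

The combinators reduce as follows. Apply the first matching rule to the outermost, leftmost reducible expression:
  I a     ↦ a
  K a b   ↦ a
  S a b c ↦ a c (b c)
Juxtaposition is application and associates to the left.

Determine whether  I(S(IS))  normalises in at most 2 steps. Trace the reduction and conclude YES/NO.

  start: I(S(IS))
  →1  S(IS)
  →2  SS

Answer: YES — reaches normal form SS in 2 ≤ 2 steps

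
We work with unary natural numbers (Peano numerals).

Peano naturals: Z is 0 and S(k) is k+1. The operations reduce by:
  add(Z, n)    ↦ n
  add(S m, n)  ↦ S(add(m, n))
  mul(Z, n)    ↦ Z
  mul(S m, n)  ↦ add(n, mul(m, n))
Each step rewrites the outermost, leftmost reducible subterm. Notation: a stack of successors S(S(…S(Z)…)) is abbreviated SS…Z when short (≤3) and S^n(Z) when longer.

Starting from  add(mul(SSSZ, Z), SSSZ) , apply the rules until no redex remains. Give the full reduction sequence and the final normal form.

Answer: normal form = SSSZ  (in 8 steps)

Derivation:
  start: add(mul(SSSZ, Z), SSSZ)
  →1  add(add(Z, mul(SSZ, Z)), SSSZ)
  →2  add(mul(SSZ, Z), SSSZ)
  →3  add(add(Z, mul(SZ, Z)), SSSZ)
  →4  add(mul(SZ, Z), SSSZ)
  →5  add(add(Z, mul(Z, Z)), SSSZ)
  →6  add(mul(Z, Z), SSSZ)
  →7  add(Z, SSSZ)
  →8  SSSZ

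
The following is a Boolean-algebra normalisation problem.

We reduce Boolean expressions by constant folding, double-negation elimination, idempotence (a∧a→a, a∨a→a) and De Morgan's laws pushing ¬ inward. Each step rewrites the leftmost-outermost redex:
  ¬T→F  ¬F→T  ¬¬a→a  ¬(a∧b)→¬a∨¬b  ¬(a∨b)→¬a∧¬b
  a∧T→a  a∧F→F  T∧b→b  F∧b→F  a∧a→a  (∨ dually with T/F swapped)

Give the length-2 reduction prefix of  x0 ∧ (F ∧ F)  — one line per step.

Answer: after 2 steps: F

Working:
  start: x0 ∧ (F ∧ F)
  →1  x0 ∧ F
  →2  F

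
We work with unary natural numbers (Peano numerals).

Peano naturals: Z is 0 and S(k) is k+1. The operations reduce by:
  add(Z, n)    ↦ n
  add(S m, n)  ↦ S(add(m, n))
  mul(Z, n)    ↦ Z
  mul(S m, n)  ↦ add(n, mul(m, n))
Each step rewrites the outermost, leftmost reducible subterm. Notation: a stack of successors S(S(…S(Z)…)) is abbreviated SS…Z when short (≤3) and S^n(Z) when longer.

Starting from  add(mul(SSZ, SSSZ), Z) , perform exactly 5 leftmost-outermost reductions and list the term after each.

Answer: after 5 steps: S(S(add(add(SZ, mul(SZ, SSSZ)), Z)))

Reduction:
  start: add(mul(SSZ, SSSZ), Z)
  →1  add(add(SSSZ, mul(SZ, SSSZ)), Z)
  →2  add(S(add(SSZ, mul(SZ, SSSZ))), Z)
  →3  S(add(add(SSZ, mul(SZ, SSSZ)), Z))
  →4  S(add(S(add(SZ, mul(SZ, SSSZ))), Z))
  →5  S(S(add(add(SZ, mul(SZ, SSSZ)), Z)))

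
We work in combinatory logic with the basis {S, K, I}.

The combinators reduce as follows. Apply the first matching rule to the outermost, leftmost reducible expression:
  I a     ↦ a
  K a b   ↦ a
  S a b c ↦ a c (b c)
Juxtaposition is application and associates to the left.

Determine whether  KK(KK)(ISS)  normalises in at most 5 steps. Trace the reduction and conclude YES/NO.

Answer: YES — reaches normal form K(SS) in 2 ≤ 5 steps

Derivation:
  start: KK(KK)(ISS)
  step 1: K(ISS)
  step 2: K(SS)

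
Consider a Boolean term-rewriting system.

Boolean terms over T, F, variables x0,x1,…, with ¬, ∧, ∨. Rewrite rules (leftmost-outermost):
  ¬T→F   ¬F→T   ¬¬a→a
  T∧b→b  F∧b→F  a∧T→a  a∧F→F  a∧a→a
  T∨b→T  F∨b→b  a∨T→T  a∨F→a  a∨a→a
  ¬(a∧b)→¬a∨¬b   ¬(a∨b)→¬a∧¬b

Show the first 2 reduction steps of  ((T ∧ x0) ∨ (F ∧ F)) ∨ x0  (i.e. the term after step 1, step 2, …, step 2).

Answer: after 2 steps: (x0 ∨ F) ∨ x0

Derivation:
  start: ((T ∧ x0) ∨ (F ∧ F)) ∨ x0
  →1  (x0 ∨ (F ∧ F)) ∨ x0
  →2  (x0 ∨ F) ∨ x0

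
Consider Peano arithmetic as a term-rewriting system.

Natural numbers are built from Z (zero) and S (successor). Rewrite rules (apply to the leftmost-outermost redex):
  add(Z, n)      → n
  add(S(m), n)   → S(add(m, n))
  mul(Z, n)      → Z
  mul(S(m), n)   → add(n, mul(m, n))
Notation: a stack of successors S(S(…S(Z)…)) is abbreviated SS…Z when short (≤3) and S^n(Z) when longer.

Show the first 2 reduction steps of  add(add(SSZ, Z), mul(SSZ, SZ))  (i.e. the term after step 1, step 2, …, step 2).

Answer: after 2 steps: S(add(add(SZ, Z), mul(SSZ, SZ)))

Working:
  start: add(add(SSZ, Z), mul(SSZ, SZ))
  →1  add(S(add(SZ, Z)), mul(SSZ, SZ))
  →2  S(add(add(SZ, Z), mul(SSZ, SZ)))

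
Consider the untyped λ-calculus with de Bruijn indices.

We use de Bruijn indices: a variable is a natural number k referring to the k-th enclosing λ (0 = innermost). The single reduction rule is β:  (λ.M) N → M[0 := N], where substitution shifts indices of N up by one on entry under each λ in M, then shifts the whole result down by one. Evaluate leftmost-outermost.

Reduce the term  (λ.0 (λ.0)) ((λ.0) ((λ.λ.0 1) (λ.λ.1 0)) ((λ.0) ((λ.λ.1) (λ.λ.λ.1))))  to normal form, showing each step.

Answer: normal form = λ.λ.1  (in 8 steps)

Derivation:
  start: (λ.0 (λ.0)) ((λ.0) ((λ.λ.0 1) (λ.λ.1 0)) ((λ.0) ((λ.λ.1) (λ.λ.λ.1))))
  →1  (λ.0) ((λ.λ.0 1) (λ.λ.1 0)) ((λ.0) ((λ.λ.1) (λ.λ.λ.1))) (λ.0)
  →2  (λ.λ.0 1) (λ.λ.1 0) ((λ.0) ((λ.λ.1) (λ.λ.λ.1))) (λ.0)
  →3  (λ.0 (λ.λ.1 0)) ((λ.0) ((λ.λ.1) (λ.λ.λ.1))) (λ.0)
  →4  (λ.0) ((λ.λ.1) (λ.λ.λ.1)) (λ.λ.1 0) (λ.0)
  →5  (λ.λ.1) (λ.λ.λ.1) (λ.λ.1 0) (λ.0)
  →6  (λ.λ.λ.λ.1) (λ.λ.1 0) (λ.0)
  →7  (λ.λ.λ.1) (λ.0)
  →8  λ.λ.1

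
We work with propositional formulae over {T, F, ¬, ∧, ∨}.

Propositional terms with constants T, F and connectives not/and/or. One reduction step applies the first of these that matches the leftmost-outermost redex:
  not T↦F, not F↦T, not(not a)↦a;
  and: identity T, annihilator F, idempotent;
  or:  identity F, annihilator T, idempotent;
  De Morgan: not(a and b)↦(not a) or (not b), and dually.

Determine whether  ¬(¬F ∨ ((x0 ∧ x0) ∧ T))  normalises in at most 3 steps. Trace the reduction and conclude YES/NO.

  start: ¬(¬F ∨ ((x0 ∧ x0) ∧ T))
  step 1: ¬¬F ∧ ¬((x0 ∧ x0) ∧ T)
  step 2: F ∧ ¬((x0 ∧ x0) ∧ T)
  step 3: F

Answer: YES — reaches normal form F in 3 ≤ 3 steps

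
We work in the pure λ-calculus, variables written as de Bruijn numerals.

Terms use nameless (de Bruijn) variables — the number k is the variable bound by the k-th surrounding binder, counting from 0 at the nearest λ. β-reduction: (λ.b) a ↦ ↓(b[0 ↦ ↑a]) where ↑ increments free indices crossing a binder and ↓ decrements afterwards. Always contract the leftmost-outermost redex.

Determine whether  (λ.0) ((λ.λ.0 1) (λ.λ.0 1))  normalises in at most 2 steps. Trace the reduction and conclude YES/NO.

  start: (λ.0) ((λ.λ.0 1) (λ.λ.0 1))
  →1  (λ.λ.0 1) (λ.λ.0 1)
  →2  λ.0 (λ.λ.0 1)

Answer: YES — reaches normal form λ.0 (λ.λ.0 1) in 2 ≤ 2 steps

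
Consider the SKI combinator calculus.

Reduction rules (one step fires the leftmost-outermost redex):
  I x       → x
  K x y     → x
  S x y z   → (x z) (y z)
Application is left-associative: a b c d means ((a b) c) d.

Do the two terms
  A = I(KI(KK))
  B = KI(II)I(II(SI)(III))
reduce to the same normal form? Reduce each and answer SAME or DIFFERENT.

Term A:
  start: I(KI(KK))
  →1  KI(KK)
  →2  I

Term B:
  start: KI(II)I(II(SI)(III))
  →1  II(II(SI)(III))
  →2  I(II(SI)(III))
  →3  II(SI)(III)
  →4  I(SI)(III)
  →5  SI(III)
  →6  SI(II)
  →7  SII

Answer: DIFFERENT — A ⇓ I, B ⇓ SII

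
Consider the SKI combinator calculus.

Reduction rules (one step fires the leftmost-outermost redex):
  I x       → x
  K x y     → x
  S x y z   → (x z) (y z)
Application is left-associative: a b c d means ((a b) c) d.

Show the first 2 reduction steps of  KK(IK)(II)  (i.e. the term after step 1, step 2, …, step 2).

Answer: after 2 steps: KI

Working:
  start: KK(IK)(II)
  [1] K(II)
  [2] KI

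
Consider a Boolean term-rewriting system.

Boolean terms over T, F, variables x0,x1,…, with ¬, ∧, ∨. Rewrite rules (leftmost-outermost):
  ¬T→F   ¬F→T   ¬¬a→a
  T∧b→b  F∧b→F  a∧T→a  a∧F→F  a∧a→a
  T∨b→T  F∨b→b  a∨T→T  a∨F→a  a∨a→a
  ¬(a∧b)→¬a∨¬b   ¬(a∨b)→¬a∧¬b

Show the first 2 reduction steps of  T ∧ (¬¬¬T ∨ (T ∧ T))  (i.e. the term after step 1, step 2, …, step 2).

  start: T ∧ (¬¬¬T ∨ (T ∧ T))
  step 1: ¬¬¬T ∨ (T ∧ T)
  step 2: ¬T ∨ (T ∧ T)

Answer: after 2 steps: ¬T ∨ (T ∧ T)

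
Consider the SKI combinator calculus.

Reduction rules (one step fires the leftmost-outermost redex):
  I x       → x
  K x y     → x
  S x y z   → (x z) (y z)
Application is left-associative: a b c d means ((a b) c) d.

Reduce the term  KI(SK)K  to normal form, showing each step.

  start: KI(SK)K
  [1] IK
  [2] K

Answer: normal form = K  (in 2 steps)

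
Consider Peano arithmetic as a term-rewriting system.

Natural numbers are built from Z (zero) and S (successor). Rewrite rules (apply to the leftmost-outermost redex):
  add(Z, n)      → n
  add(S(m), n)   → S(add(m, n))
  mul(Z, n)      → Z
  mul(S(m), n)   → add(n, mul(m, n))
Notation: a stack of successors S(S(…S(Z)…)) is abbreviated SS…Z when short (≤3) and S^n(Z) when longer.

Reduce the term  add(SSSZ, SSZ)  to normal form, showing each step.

  start: add(SSSZ, SSZ)
  →1  S(add(SSZ, SSZ))
  →2  S(S(add(SZ, SSZ)))
  →3  S(S(S(add(Z, SSZ))))
  →4  S^5(Z)

Answer: normal form = S^5(Z)  (in 4 steps)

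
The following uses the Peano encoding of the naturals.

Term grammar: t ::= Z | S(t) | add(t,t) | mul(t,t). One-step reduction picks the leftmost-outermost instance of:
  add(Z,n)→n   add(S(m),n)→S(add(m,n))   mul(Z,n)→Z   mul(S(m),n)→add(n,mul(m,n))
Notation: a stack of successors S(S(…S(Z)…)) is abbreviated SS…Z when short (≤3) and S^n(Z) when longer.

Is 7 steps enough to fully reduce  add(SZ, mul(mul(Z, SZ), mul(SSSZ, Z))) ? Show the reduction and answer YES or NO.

Answer: YES — reaches normal form SZ in 4 ≤ 7 steps

Reduction:
  start: add(SZ, mul(mul(Z, SZ), mul(SSSZ, Z)))
  [1] S(add(Z, mul(mul(Z, SZ), mul(SSSZ, Z))))
  [2] S(mul(mul(Z, SZ), mul(SSSZ, Z)))
  [3] S(mul(Z, mul(SSSZ, Z)))
  [4] SZ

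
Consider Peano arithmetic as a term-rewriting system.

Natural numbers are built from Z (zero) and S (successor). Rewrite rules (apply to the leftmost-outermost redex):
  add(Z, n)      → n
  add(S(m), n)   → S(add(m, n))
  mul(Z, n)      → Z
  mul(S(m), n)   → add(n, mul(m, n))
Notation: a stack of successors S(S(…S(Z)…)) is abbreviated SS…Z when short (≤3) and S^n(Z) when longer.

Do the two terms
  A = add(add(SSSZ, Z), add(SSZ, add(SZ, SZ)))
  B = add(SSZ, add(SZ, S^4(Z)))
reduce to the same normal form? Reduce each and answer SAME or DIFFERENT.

Answer: SAME — A ⇓ S^7(Z), B ⇓ S^7(Z)

Working:
Term A:
  start: add(add(SSSZ, Z), add(SSZ, add(SZ, SZ)))
  step 1: add(S(add(SSZ, Z)), add(SSZ, add(SZ, SZ)))
  step 2: S(add(add(SSZ, Z), add(SSZ, add(SZ, SZ))))
  step 3: S(add(S(add(SZ, Z)), add(SSZ, add(SZ, SZ))))
  step 4: S(S(add(add(SZ, Z), add(SSZ, add(SZ, SZ)))))
  step 5: S(S(add(S(add(Z, Z)), add(SSZ, add(SZ, SZ)))))
  step 6: S(S(S(add(add(Z, Z), add(SSZ, add(SZ, SZ))))))
  step 7: S(S(S(add(Z, add(SSZ, add(SZ, SZ))))))
  step 8: S(S(S(add(SSZ, add(SZ, SZ)))))
  step 9: S(S(S(S(add(SZ, add(SZ, SZ))))))
  step 10: S(S(S(S(S(add(Z, add(SZ, SZ)))))))
  step 11: S(S(S(S(S(add(SZ, SZ))))))
  step 12: S(S(S(S(S(S(add(Z, SZ)))))))
  step 13: S^7(Z)

Term B:
  start: add(SSZ, add(SZ, S^4(Z)))
  step 1: S(add(SZ, add(SZ, S^4(Z))))
  step 2: S(S(add(Z, add(SZ, S^4(Z)))))
  step 3: S(S(add(SZ, S^4(Z))))
  step 4: S(S(S(add(Z, S^4(Z)))))
  step 5: S^7(Z)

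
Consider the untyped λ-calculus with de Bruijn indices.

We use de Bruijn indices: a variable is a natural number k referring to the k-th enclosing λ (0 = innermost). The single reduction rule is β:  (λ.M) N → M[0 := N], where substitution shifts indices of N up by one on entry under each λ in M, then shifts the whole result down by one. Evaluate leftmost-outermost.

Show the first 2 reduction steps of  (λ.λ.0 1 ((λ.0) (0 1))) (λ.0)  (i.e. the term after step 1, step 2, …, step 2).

Answer: after 2 steps: λ.0 (λ.0) (0 (λ.0))

Derivation:
  start: (λ.λ.0 1 ((λ.0) (0 1))) (λ.0)
  →1  λ.0 (λ.0) ((λ.0) (0 (λ.0)))
  →2  λ.0 (λ.0) (0 (λ.0))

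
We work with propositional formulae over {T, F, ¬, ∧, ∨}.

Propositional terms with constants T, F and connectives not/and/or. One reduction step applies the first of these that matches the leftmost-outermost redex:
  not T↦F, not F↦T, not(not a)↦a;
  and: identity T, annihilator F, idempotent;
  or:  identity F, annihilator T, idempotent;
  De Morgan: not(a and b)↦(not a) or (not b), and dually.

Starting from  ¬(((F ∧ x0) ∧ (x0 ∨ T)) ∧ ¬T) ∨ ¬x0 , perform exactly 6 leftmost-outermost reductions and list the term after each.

  start: ¬(((F ∧ x0) ∧ (x0 ∨ T)) ∧ ¬T) ∨ ¬x0
  →1  (¬((F ∧ x0) ∧ (x0 ∨ T)) ∨ ¬¬T) ∨ ¬x0
  →2  ((¬(F ∧ x0) ∨ ¬(x0 ∨ T)) ∨ ¬¬T) ∨ ¬x0
  →3  (((¬F ∨ ¬x0) ∨ ¬(x0 ∨ T)) ∨ ¬¬T) ∨ ¬x0
  →4  (((T ∨ ¬x0) ∨ ¬(x0 ∨ T)) ∨ ¬¬T) ∨ ¬x0
  →5  ((T ∨ ¬(x0 ∨ T)) ∨ ¬¬T) ∨ ¬x0
  →6  (T ∨ ¬¬T) ∨ ¬x0

Answer: after 6 steps: (T ∨ ¬¬T) ∨ ¬x0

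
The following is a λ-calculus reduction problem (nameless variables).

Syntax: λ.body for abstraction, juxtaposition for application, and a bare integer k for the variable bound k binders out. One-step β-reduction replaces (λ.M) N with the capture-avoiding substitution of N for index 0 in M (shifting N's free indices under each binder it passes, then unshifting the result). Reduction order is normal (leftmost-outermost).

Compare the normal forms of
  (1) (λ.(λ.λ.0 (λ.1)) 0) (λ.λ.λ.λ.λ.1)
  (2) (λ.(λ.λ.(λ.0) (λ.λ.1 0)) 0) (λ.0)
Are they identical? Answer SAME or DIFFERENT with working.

Answer: DIFFERENT — A ⇓ λ.0 (λ.1), B ⇓ λ.λ.λ.1 0

Derivation:
Term A:
  start: (λ.(λ.λ.0 (λ.1)) 0) (λ.λ.λ.λ.λ.1)
  →1  (λ.λ.0 (λ.1)) (λ.λ.λ.λ.λ.1)
  →2  λ.0 (λ.1)

Term B:
  start: (λ.(λ.λ.(λ.0) (λ.λ.1 0)) 0) (λ.0)
  →1  (λ.λ.(λ.0) (λ.λ.1 0)) (λ.0)
  →2  λ.(λ.0) (λ.λ.1 0)
  →3  λ.λ.λ.1 0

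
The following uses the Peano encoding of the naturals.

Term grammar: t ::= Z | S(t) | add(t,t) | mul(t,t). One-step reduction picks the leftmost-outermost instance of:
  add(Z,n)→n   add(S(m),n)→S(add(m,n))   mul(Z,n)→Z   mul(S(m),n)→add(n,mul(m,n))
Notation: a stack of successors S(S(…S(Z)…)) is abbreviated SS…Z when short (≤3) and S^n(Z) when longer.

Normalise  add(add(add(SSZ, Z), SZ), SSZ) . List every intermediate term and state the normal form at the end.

Answer: normal form = S^5(Z)  (in 10 steps)

Working:
  start: add(add(add(SSZ, Z), SZ), SSZ)
  [1] add(add(S(add(SZ, Z)), SZ), SSZ)
  [2] add(S(add(add(SZ, Z), SZ)), SSZ)
  [3] S(add(add(add(SZ, Z), SZ), SSZ))
  [4] S(add(add(S(add(Z, Z)), SZ), SSZ))
  [5] S(add(S(add(add(Z, Z), SZ)), SSZ))
  [6] S(S(add(add(add(Z, Z), SZ), SSZ)))
  [7] S(S(add(add(Z, SZ), SSZ)))
  [8] S(S(add(SZ, SSZ)))
  [9] S(S(S(add(Z, SSZ))))
  [10] S^5(Z)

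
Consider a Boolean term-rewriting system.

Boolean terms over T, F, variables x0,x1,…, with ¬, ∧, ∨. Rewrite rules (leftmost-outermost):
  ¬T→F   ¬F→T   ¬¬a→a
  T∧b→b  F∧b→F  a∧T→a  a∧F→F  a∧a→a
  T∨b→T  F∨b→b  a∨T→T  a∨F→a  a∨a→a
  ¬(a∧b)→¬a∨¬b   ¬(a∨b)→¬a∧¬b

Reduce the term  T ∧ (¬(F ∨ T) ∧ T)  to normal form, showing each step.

Answer: normal form = F  (in 6 steps)

Reduction:
  start: T ∧ (¬(F ∨ T) ∧ T)
  →1  ¬(F ∨ T) ∧ T
  →2  ¬(F ∨ T)
  →3  ¬F ∧ ¬T
  →4  T ∧ ¬T
  →5  ¬T
  →6  F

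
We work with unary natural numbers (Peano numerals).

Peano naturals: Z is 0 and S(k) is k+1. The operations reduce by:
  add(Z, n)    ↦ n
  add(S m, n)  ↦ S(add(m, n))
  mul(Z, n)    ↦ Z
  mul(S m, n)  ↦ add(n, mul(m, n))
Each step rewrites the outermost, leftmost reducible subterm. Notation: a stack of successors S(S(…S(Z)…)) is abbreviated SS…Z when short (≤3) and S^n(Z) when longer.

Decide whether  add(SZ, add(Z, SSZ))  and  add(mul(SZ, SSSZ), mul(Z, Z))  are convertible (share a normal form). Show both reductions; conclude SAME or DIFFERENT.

Term A:
  start: add(SZ, add(Z, SSZ))
  →1  S(add(Z, add(Z, SSZ)))
  →2  S(add(Z, SSZ))
  →3  SSSZ

Term B:
  start: add(mul(SZ, SSSZ), mul(Z, Z))
  →1  add(add(SSSZ, mul(Z, SSSZ)), mul(Z, Z))
  →2  add(S(add(SSZ, mul(Z, SSSZ))), mul(Z, Z))
  →3  S(add(add(SSZ, mul(Z, SSSZ)), mul(Z, Z)))
  →4  S(add(S(add(SZ, mul(Z, SSSZ))), mul(Z, Z)))
  →5  S(S(add(add(SZ, mul(Z, SSSZ)), mul(Z, Z))))
  →6  S(S(add(S(add(Z, mul(Z, SSSZ))), mul(Z, Z))))
  →7  S(S(S(add(add(Z, mul(Z, SSSZ)), mul(Z, Z)))))
  →8  S(S(S(add(mul(Z, SSSZ), mul(Z, Z)))))
  →9  S(S(S(add(Z, mul(Z, Z)))))
  →10  S(S(S(mul(Z, Z))))
  →11  SSSZ

Answer: SAME — A ⇓ SSSZ, B ⇓ SSSZ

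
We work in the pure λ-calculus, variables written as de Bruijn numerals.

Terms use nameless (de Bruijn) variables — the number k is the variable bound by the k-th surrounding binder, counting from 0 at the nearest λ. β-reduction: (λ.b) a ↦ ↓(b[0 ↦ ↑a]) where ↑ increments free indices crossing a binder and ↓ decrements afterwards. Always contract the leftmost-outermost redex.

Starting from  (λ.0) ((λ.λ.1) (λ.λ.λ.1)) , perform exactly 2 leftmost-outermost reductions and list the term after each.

Answer: after 2 steps: λ.λ.λ.λ.1

Working:
  start: (λ.0) ((λ.λ.1) (λ.λ.λ.1))
  [1] (λ.λ.1) (λ.λ.λ.1)
  [2] λ.λ.λ.λ.1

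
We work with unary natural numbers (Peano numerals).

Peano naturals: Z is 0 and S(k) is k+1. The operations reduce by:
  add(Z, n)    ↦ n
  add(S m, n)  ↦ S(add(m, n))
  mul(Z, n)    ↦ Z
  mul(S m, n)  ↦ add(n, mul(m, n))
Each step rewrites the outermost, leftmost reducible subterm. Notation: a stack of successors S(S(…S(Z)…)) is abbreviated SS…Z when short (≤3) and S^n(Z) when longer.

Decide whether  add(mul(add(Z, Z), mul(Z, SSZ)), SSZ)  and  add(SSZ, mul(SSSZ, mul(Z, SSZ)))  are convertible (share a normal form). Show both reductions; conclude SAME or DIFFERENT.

Answer: SAME — A ⇓ SSZ, B ⇓ SSZ

Reduction:
Term A:
  start: add(mul(add(Z, Z), mul(Z, SSZ)), SSZ)
  step 1: add(mul(Z, mul(Z, SSZ)), SSZ)
  step 2: add(Z, SSZ)
  step 3: SSZ

Term B:
  start: add(SSZ, mul(SSSZ, mul(Z, SSZ)))
  step 1: S(add(SZ, mul(SSSZ, mul(Z, SSZ))))
  step 2: S(S(add(Z, mul(SSSZ, mul(Z, SSZ)))))
  step 3: S(S(mul(SSSZ, mul(Z, SSZ))))
  step 4: S(S(add(mul(Z, SSZ), mul(SSZ, mul(Z, SSZ)))))
  step 5: S(S(add(Z, mul(SSZ, mul(Z, SSZ)))))
  step 6: S(S(mul(SSZ, mul(Z, SSZ))))
  step 7: S(S(add(mul(Z, SSZ), mul(SZ, mul(Z, SSZ)))))
  step 8: S(S(add(Z, mul(SZ, mul(Z, SSZ)))))
  step 9: S(S(mul(SZ, mul(Z, SSZ))))
  step 10: S(S(add(mul(Z, SSZ), mul(Z, mul(Z, SSZ)))))
  step 11: S(S(add(Z, mul(Z, mul(Z, SSZ)))))
  step 12: S(S(mul(Z, mul(Z, SSZ))))
  step 13: SSZ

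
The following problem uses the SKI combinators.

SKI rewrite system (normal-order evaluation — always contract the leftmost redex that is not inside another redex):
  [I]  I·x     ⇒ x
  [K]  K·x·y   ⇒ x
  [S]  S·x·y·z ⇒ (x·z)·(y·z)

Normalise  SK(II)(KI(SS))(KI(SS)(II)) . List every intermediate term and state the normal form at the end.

  start: SK(II)(KI(SS))(KI(SS)(II))
  step 1: K(KI(SS))(II(KI(SS)))(KI(SS)(II))
  step 2: KI(SS)(KI(SS)(II))
  step 3: I(KI(SS)(II))
  step 4: KI(SS)(II)
  step 5: I(II)
  step 6: II
  step 7: I

Answer: normal form = I  (in 7 steps)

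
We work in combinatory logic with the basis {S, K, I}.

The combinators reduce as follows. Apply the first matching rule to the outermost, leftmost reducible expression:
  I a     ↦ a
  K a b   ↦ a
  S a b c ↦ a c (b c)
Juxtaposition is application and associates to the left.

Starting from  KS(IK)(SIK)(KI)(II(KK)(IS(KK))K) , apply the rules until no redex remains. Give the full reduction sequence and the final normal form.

  start: KS(IK)(SIK)(KI)(II(KK)(IS(KK))K)
  [1] S(SIK)(KI)(II(KK)(IS(KK))K)
  [2] SIK(II(KK)(IS(KK))K)(KI(II(KK)(IS(KK))K))
  [3] I(II(KK)(IS(KK))K)(K(II(KK)(IS(KK))K))(KI(II(KK)(IS(KK))K))
  [4] II(KK)(IS(KK))K(K(II(KK)(IS(KK))K))(KI(II(KK)(IS(KK))K))
  [5] I(KK)(IS(KK))K(K(II(KK)(IS(KK))K))(KI(II(KK)(IS(KK))K))
  [6] KK(IS(KK))K(K(II(KK)(IS(KK))K))(KI(II(KK)(IS(KK))K))
  [7] KK(K(II(KK)(IS(KK))K))(KI(II(KK)(IS(KK))K))
  [8] K(KI(II(KK)(IS(KK))K))
  [9] KI

Answer: normal form = KI  (in 9 steps)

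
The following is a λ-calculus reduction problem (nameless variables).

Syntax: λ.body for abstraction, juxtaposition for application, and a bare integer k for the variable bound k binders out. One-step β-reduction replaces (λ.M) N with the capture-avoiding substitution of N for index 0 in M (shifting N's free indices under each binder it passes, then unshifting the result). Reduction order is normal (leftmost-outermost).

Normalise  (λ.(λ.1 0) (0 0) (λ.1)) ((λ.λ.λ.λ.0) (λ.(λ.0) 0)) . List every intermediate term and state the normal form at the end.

  start: (λ.(λ.1 0) (0 0) (λ.1)) ((λ.λ.λ.λ.0) (λ.(λ.0) 0))
  →1  (λ.(λ.λ.λ.λ.0) (λ.(λ.0) 0) 0) ((λ.λ.λ.λ.0) (λ.(λ.0) 0) ((λ.λ.λ.λ.0) (λ.(λ.0) 0))) (λ.(λ.λ.λ.λ.0) (λ.(λ.0) 0))
  →2  (λ.λ.λ.λ.0) (λ.(λ.0) 0) ((λ.λ.λ.λ.0) (λ.(λ.0) 0) ((λ.λ.λ.λ.0) (λ.(λ.0) 0))) (λ.(λ.λ.λ.λ.0) (λ.(λ.0) 0))
  →3  (λ.λ.λ.0) ((λ.λ.λ.λ.0) (λ.(λ.0) 0) ((λ.λ.λ.λ.0) (λ.(λ.0) 0))) (λ.(λ.λ.λ.λ.0) (λ.(λ.0) 0))
  →4  (λ.λ.0) (λ.(λ.λ.λ.λ.0) (λ.(λ.0) 0))
  →5  λ.0

Answer: normal form = λ.0  (in 5 steps)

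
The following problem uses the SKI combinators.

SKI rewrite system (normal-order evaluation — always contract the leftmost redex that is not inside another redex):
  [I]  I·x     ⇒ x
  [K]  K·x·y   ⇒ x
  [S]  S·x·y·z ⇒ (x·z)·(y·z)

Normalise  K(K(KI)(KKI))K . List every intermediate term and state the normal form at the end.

Answer: normal form = KI  (in 2 steps)

Working:
  start: K(K(KI)(KKI))K
  →1  K(KI)(KKI)
  →2  KI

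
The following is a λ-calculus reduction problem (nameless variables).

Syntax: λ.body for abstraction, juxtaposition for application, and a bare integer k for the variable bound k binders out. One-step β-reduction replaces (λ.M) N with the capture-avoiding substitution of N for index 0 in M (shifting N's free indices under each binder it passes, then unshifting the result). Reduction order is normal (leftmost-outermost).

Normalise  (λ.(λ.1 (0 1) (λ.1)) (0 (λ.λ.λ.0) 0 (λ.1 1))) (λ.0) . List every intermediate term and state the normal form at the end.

Answer: normal form = λ.λ.0  (in 11 steps)

Reduction:
  start: (λ.(λ.1 (0 1) (λ.1)) (0 (λ.λ.λ.0) 0 (λ.1 1))) (λ.0)
  [1] (λ.(λ.0) (0 (λ.0)) (λ.1)) ((λ.0) (λ.λ.λ.0) (λ.0) (λ.(λ.0) (λ.0)))
  [2] (λ.0) ((λ.0) (λ.λ.λ.0) (λ.0) (λ.(λ.0) (λ.0)) (λ.0)) (λ.(λ.0) (λ.λ.λ.0) (λ.0) (λ.(λ.0) (λ.0)))
  [3] (λ.0) (λ.λ.λ.0) (λ.0) (λ.(λ.0) (λ.0)) (λ.0) (λ.(λ.0) (λ.λ.λ.0) (λ.0) (λ.(λ.0) (λ.0)))
  [4] (λ.λ.λ.0) (λ.0) (λ.(λ.0) (λ.0)) (λ.0) (λ.(λ.0) (λ.λ.λ.0) (λ.0) (λ.(λ.0) (λ.0)))
  [5] (λ.λ.0) (λ.(λ.0) (λ.0)) (λ.0) (λ.(λ.0) (λ.λ.λ.0) (λ.0) (λ.(λ.0) (λ.0)))
  [6] (λ.0) (λ.0) (λ.(λ.0) (λ.λ.λ.0) (λ.0) (λ.(λ.0) (λ.0)))
  [7] (λ.0) (λ.(λ.0) (λ.λ.λ.0) (λ.0) (λ.(λ.0) (λ.0)))
  [8] λ.(λ.0) (λ.λ.λ.0) (λ.0) (λ.(λ.0) (λ.0))
  [9] λ.(λ.λ.λ.0) (λ.0) (λ.(λ.0) (λ.0))
  [10] λ.(λ.λ.0) (λ.(λ.0) (λ.0))
  [11] λ.λ.0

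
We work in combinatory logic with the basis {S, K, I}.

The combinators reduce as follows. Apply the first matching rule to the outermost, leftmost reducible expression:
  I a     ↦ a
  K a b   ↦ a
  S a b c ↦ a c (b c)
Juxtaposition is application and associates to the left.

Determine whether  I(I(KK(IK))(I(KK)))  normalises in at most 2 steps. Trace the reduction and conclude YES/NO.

Answer: NO — after 2 steps the term is KK(IK)(I(KK)), not yet normal

Reduction:
  start: I(I(KK(IK))(I(KK)))
  →1  I(KK(IK))(I(KK))
  →2  KK(IK)(I(KK))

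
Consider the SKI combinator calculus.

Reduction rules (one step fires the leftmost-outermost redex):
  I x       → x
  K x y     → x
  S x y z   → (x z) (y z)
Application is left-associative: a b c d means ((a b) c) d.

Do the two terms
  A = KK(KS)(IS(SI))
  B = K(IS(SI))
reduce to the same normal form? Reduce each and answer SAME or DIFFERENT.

Answer: SAME — A ⇓ K(S(SI)), B ⇓ K(S(SI))

Working:
Term A:
  start: KK(KS)(IS(SI))
  step 1: K(IS(SI))
  step 2: K(S(SI))

Term B:
  start: K(IS(SI))
  step 1: K(S(SI))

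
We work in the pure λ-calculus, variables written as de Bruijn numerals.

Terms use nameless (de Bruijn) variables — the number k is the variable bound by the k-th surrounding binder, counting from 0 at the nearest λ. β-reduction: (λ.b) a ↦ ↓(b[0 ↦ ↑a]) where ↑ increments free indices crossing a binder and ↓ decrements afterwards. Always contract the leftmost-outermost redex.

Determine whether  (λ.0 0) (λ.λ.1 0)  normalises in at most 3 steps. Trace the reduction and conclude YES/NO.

  start: (λ.0 0) (λ.λ.1 0)
  →1  (λ.λ.1 0) (λ.λ.1 0)
  →2  λ.(λ.λ.1 0) 0
  →3  λ.λ.1 0

Answer: YES — reaches normal form λ.λ.1 0 in 3 ≤ 3 steps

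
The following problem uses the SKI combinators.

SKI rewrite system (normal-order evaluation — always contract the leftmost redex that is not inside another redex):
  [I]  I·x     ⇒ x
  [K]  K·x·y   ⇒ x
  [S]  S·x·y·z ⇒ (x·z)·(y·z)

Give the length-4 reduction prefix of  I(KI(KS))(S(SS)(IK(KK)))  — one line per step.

  start: I(KI(KS))(S(SS)(IK(KK)))
  step 1: KI(KS)(S(SS)(IK(KK)))
  step 2: I(S(SS)(IK(KK)))
  step 3: S(SS)(IK(KK))
  step 4: S(SS)(K(KK))

Answer: after 4 steps: S(SS)(K(KK))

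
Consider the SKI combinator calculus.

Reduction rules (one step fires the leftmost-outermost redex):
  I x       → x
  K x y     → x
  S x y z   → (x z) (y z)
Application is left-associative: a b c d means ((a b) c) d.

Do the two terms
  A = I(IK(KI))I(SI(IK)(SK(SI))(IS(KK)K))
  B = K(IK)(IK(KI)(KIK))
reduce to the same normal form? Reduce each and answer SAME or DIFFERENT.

Term A:
  start: I(IK(KI))I(SI(IK)(SK(SI))(IS(KK)K))
  →1  IK(KI)I(SI(IK)(SK(SI))(IS(KK)K))
  →2  K(KI)I(SI(IK)(SK(SI))(IS(KK)K))
  →3  KI(SI(IK)(SK(SI))(IS(KK)K))
  →4  I

Term B:
  start: K(IK)(IK(KI)(KIK))
  →1  IK
  →2  K

Answer: DIFFERENT — A ⇓ I, B ⇓ K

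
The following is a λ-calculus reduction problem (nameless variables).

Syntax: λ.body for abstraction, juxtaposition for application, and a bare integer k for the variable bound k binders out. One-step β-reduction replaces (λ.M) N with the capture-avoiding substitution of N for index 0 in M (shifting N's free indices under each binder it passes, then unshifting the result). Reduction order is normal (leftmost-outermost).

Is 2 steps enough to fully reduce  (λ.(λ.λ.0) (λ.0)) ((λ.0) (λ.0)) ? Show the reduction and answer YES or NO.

  start: (λ.(λ.λ.0) (λ.0)) ((λ.0) (λ.0))
  →1  (λ.λ.0) (λ.0)
  →2  λ.0

Answer: YES — reaches normal form λ.0 in 2 ≤ 2 steps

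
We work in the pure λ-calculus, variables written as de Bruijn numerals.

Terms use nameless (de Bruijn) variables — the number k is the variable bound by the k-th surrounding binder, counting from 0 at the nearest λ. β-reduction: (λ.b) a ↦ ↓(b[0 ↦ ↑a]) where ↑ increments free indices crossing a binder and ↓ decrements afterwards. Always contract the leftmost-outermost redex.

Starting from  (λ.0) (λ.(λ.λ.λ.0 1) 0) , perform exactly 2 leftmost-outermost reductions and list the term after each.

Answer: after 2 steps: λ.λ.λ.0 1

Working:
  start: (λ.0) (λ.(λ.λ.λ.0 1) 0)
  →1  λ.(λ.λ.λ.0 1) 0
  →2  λ.λ.λ.0 1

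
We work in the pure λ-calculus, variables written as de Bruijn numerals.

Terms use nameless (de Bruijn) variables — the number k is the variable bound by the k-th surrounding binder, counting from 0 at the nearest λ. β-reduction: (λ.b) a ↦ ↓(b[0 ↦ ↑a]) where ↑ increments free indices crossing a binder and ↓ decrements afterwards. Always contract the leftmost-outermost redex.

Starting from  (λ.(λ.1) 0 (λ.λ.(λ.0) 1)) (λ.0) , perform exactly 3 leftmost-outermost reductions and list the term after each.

Answer: after 3 steps: λ.λ.(λ.0) 1

Reduction:
  start: (λ.(λ.1) 0 (λ.λ.(λ.0) 1)) (λ.0)
  →1  (λ.λ.0) (λ.0) (λ.λ.(λ.0) 1)
  →2  (λ.0) (λ.λ.(λ.0) 1)
  →3  λ.λ.(λ.0) 1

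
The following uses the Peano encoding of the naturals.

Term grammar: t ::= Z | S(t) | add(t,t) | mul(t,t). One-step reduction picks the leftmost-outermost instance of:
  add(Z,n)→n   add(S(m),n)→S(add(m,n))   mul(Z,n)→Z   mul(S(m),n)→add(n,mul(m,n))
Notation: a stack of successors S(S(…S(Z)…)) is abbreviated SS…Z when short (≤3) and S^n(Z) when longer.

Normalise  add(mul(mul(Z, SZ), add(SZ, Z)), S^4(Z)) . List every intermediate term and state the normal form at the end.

  start: add(mul(mul(Z, SZ), add(SZ, Z)), S^4(Z))
  →1  add(mul(Z, add(SZ, Z)), S^4(Z))
  →2  add(Z, S^4(Z))
  →3  S^4(Z)

Answer: normal form = S^4(Z)  (in 3 steps)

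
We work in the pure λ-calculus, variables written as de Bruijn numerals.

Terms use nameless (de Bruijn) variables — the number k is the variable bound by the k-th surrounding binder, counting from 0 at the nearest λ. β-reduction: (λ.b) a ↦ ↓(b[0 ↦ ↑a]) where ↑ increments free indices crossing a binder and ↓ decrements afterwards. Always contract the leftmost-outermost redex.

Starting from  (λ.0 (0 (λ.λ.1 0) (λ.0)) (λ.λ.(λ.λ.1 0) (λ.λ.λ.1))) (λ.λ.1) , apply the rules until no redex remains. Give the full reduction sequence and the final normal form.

Answer: normal form = λ.λ.1 0  (in 5 steps)

Working:
  start: (λ.0 (0 (λ.λ.1 0) (λ.0)) (λ.λ.(λ.λ.1 0) (λ.λ.λ.1))) (λ.λ.1)
  →1  (λ.λ.1) ((λ.λ.1) (λ.λ.1 0) (λ.0)) (λ.λ.(λ.λ.1 0) (λ.λ.λ.1))
  →2  (λ.(λ.λ.1) (λ.λ.1 0) (λ.0)) (λ.λ.(λ.λ.1 0) (λ.λ.λ.1))
  →3  (λ.λ.1) (λ.λ.1 0) (λ.0)
  →4  (λ.λ.λ.1 0) (λ.0)
  →5  λ.λ.1 0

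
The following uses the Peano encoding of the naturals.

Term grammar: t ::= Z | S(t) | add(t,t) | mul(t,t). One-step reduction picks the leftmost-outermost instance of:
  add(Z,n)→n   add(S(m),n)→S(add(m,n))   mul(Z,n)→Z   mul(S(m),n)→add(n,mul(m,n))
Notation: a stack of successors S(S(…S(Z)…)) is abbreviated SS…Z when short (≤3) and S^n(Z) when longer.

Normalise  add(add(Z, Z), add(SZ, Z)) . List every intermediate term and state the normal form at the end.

Answer: normal form = SZ  (in 4 steps)

Derivation:
  start: add(add(Z, Z), add(SZ, Z))
  [1] add(Z, add(SZ, Z))
  [2] add(SZ, Z)
  [3] S(add(Z, Z))
  [4] SZ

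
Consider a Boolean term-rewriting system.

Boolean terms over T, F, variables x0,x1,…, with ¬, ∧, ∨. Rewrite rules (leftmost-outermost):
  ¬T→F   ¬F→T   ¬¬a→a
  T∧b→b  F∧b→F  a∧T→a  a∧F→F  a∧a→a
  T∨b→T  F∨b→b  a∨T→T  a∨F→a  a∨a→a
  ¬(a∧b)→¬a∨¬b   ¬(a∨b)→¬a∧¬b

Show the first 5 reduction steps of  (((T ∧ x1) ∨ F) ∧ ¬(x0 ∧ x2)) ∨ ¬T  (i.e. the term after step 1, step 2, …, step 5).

Answer: after 5 steps: x1 ∧ (¬x0 ∨ ¬x2)

Working:
  start: (((T ∧ x1) ∨ F) ∧ ¬(x0 ∧ x2)) ∨ ¬T
  step 1: ((T ∧ x1) ∧ ¬(x0 ∧ x2)) ∨ ¬T
  step 2: (x1 ∧ ¬(x0 ∧ x2)) ∨ ¬T
  step 3: (x1 ∧ (¬x0 ∨ ¬x2)) ∨ ¬T
  step 4: (x1 ∧ (¬x0 ∨ ¬x2)) ∨ F
  step 5: x1 ∧ (¬x0 ∨ ¬x2)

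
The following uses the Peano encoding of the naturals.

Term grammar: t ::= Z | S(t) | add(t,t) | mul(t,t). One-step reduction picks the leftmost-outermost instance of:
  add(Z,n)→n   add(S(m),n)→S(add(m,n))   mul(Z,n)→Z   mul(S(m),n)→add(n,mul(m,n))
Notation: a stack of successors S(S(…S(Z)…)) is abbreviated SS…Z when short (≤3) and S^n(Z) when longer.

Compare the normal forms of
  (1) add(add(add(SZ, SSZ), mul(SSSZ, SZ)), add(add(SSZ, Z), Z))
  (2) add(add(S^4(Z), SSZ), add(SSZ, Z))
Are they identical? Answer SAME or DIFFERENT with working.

Term A:
  start: add(add(add(SZ, SSZ), mul(SSSZ, SZ)), add(add(SSZ, Z), Z))
  step 1: add(add(S(add(Z, SSZ)), mul(SSSZ, SZ)), add(add(SSZ, Z), Z))
  step 2: add(S(add(add(Z, SSZ), mul(SSSZ, SZ))), add(add(SSZ, Z), Z))
  step 3: S(add(add(add(Z, SSZ), mul(SSSZ, SZ)), add(add(SSZ, Z), Z)))
  step 4: S(add(add(SSZ, mul(SSSZ, SZ)), add(add(SSZ, Z), Z)))
  step 5: S(add(S(add(SZ, mul(SSSZ, SZ))), add(add(SSZ, Z), Z)))
  step 6: S(S(add(add(SZ, mul(SSSZ, SZ)), add(add(SSZ, Z), Z))))
  step 7: S(S(add(S(add(Z, mul(SSSZ, SZ))), add(add(SSZ, Z), Z))))
  step 8: S(S(S(add(add(Z, mul(SSSZ, SZ)), add(add(SSZ, Z), Z)))))
  step 9: S(S(S(add(mul(SSSZ, SZ), add(add(SSZ, Z), Z)))))
  step 10: S(S(S(add(add(SZ, mul(SSZ, SZ)), add(add(SSZ, Z), Z)))))
  step 11: S(S(S(add(S(add(Z, mul(SSZ, SZ))), add(add(SSZ, Z), Z)))))
  step 12: S(S(S(S(add(add(Z, mul(SSZ, SZ)), add(add(SSZ, Z), Z))))))
  step 13: S(S(S(S(add(mul(SSZ, SZ), add(add(SSZ, Z), Z))))))
  step 14: S(S(S(S(add(add(SZ, mul(SZ, SZ)), add(add(SSZ, Z), Z))))))
  step 15: S(S(S(S(add(S(add(Z, mul(SZ, SZ))), add(add(SSZ, Z), Z))))))
  step 16: S(S(S(S(S(add(add(Z, mul(SZ, SZ)), add(add(SSZ, Z), Z)))))))
  step 17: S(S(S(S(S(add(mul(SZ, SZ), add(add(SSZ, Z), Z)))))))
  step 18: S(S(S(S(S(add(add(SZ, mul(Z, SZ)), add(add(SSZ, Z), Z)))))))
  step 19: S(S(S(S(S(add(S(add(Z, mul(Z, SZ))), add(add(SSZ, Z), Z)))))))
  step 20: S(S(S(S(S(S(add(add(Z, mul(Z, SZ)), add(add(SSZ, Z), Z))))))))
  step 21: S(S(S(S(S(S(add(mul(Z, SZ), add(add(SSZ, Z), Z))))))))
  step 22: S(S(S(S(S(S(add(Z, add(add(SSZ, Z), Z))))))))
  step 23: S(S(S(S(S(S(add(add(SSZ, Z), Z)))))))
  step 24: S(S(S(S(S(S(add(S(add(SZ, Z)), Z)))))))
  step 25: S(S(S(S(S(S(S(add(add(SZ, Z), Z))))))))
  step 26: S(S(S(S(S(S(S(add(S(add(Z, Z)), Z))))))))
  step 27: S(S(S(S(S(S(S(S(add(add(Z, Z), Z)))))))))
  step 28: S(S(S(S(S(S(S(S(add(Z, Z)))))))))
  step 29: S^8(Z)

Term B:
  start: add(add(S^4(Z), SSZ), add(SSZ, Z))
  step 1: add(S(add(SSSZ, SSZ)), add(SSZ, Z))
  step 2: S(add(add(SSSZ, SSZ), add(SSZ, Z)))
  step 3: S(add(S(add(SSZ, SSZ)), add(SSZ, Z)))
  step 4: S(S(add(add(SSZ, SSZ), add(SSZ, Z))))
  step 5: S(S(add(S(add(SZ, SSZ)), add(SSZ, Z))))
  step 6: S(S(S(add(add(SZ, SSZ), add(SSZ, Z)))))
  step 7: S(S(S(add(S(add(Z, SSZ)), add(SSZ, Z)))))
  step 8: S(S(S(S(add(add(Z, SSZ), add(SSZ, Z))))))
  step 9: S(S(S(S(add(SSZ, add(SSZ, Z))))))
  step 10: S(S(S(S(S(add(SZ, add(SSZ, Z)))))))
  step 11: S(S(S(S(S(S(add(Z, add(SSZ, Z))))))))
  step 12: S(S(S(S(S(S(add(SSZ, Z)))))))
  step 13: S(S(S(S(S(S(S(add(SZ, Z))))))))
  step 14: S(S(S(S(S(S(S(S(add(Z, Z)))))))))
  step 15: S^8(Z)

Answer: SAME — A ⇓ S^8(Z), B ⇓ S^8(Z)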